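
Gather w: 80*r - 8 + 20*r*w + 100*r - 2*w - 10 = 180*r + w*(20*r - 2) - 18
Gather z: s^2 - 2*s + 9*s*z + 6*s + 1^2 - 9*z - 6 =s^2 + 4*s + z*(9*s - 9) - 5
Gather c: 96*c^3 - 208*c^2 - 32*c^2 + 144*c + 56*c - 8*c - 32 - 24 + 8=96*c^3 - 240*c^2 + 192*c - 48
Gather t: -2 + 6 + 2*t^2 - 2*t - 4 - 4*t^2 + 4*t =-2*t^2 + 2*t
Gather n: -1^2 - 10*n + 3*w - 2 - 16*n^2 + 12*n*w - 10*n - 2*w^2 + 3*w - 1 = -16*n^2 + n*(12*w - 20) - 2*w^2 + 6*w - 4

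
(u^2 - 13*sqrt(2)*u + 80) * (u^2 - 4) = u^4 - 13*sqrt(2)*u^3 + 76*u^2 + 52*sqrt(2)*u - 320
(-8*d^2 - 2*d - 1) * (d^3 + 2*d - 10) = -8*d^5 - 2*d^4 - 17*d^3 + 76*d^2 + 18*d + 10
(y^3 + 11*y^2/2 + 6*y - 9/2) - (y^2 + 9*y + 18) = y^3 + 9*y^2/2 - 3*y - 45/2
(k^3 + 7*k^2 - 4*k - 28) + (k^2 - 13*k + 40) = k^3 + 8*k^2 - 17*k + 12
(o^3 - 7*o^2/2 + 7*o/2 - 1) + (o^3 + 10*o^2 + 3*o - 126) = 2*o^3 + 13*o^2/2 + 13*o/2 - 127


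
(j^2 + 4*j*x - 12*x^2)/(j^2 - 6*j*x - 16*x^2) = (-j^2 - 4*j*x + 12*x^2)/(-j^2 + 6*j*x + 16*x^2)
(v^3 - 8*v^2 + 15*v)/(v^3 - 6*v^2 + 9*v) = (v - 5)/(v - 3)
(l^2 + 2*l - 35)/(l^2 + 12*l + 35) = (l - 5)/(l + 5)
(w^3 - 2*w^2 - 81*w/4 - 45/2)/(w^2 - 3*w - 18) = (w^2 + 4*w + 15/4)/(w + 3)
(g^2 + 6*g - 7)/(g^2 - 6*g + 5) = (g + 7)/(g - 5)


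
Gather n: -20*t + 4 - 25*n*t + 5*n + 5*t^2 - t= n*(5 - 25*t) + 5*t^2 - 21*t + 4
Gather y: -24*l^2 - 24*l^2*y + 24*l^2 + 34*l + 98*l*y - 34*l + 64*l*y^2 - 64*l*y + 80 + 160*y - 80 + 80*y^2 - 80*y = y^2*(64*l + 80) + y*(-24*l^2 + 34*l + 80)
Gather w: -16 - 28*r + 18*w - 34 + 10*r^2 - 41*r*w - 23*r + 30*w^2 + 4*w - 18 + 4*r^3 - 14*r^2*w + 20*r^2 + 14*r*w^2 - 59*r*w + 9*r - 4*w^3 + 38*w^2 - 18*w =4*r^3 + 30*r^2 - 42*r - 4*w^3 + w^2*(14*r + 68) + w*(-14*r^2 - 100*r + 4) - 68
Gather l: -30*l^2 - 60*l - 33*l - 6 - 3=-30*l^2 - 93*l - 9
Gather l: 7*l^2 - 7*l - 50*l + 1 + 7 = 7*l^2 - 57*l + 8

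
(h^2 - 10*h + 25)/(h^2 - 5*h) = (h - 5)/h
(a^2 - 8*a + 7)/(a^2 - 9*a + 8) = (a - 7)/(a - 8)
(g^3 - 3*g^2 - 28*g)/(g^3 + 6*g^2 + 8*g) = (g - 7)/(g + 2)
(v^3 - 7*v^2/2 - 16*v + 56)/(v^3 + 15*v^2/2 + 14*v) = (2*v^2 - 15*v + 28)/(v*(2*v + 7))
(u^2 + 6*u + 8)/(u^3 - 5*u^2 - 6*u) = (u^2 + 6*u + 8)/(u*(u^2 - 5*u - 6))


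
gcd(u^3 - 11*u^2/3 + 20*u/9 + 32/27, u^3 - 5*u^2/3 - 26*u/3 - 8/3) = u + 1/3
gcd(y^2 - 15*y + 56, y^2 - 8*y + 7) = y - 7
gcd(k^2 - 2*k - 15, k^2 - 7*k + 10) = k - 5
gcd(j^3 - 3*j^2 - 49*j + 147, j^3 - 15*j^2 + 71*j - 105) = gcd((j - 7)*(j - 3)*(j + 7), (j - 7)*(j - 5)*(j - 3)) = j^2 - 10*j + 21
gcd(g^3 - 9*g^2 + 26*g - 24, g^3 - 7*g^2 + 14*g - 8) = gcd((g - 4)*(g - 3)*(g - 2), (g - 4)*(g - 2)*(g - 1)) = g^2 - 6*g + 8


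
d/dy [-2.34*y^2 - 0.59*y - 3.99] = -4.68*y - 0.59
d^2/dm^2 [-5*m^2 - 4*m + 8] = -10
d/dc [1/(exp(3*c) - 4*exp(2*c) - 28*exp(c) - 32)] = (-3*exp(2*c) + 8*exp(c) + 28)*exp(c)/(-exp(3*c) + 4*exp(2*c) + 28*exp(c) + 32)^2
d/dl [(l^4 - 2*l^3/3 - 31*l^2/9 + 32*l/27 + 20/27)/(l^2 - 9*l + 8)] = (54*l^5 - 747*l^4 + 1188*l^3 + 373*l^2 - 1528*l + 436)/(27*(l^4 - 18*l^3 + 97*l^2 - 144*l + 64))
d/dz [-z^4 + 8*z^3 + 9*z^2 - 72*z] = -4*z^3 + 24*z^2 + 18*z - 72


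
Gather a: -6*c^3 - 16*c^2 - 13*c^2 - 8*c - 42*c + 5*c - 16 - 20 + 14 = -6*c^3 - 29*c^2 - 45*c - 22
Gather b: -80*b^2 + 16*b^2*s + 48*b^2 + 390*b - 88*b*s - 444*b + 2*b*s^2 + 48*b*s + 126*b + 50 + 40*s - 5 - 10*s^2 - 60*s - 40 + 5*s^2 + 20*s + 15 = b^2*(16*s - 32) + b*(2*s^2 - 40*s + 72) - 5*s^2 + 20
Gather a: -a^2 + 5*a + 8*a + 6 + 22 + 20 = -a^2 + 13*a + 48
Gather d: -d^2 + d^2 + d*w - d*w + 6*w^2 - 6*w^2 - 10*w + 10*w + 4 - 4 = 0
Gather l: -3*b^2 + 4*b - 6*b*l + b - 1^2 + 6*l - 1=-3*b^2 + 5*b + l*(6 - 6*b) - 2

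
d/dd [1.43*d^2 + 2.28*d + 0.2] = 2.86*d + 2.28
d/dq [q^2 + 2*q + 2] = 2*q + 2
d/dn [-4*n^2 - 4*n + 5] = -8*n - 4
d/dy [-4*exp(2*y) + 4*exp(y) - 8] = (4 - 8*exp(y))*exp(y)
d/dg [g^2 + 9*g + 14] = 2*g + 9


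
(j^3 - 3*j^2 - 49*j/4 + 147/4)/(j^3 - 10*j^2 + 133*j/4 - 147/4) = (2*j + 7)/(2*j - 7)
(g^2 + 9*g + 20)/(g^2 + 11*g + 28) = (g + 5)/(g + 7)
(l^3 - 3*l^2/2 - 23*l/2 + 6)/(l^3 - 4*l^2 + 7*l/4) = 2*(l^2 - l - 12)/(l*(2*l - 7))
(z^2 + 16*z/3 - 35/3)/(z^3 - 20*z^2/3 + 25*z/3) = (z + 7)/(z*(z - 5))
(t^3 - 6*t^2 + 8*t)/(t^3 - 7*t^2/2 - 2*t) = 2*(t - 2)/(2*t + 1)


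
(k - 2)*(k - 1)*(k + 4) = k^3 + k^2 - 10*k + 8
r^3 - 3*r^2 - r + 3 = (r - 3)*(r - 1)*(r + 1)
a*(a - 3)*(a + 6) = a^3 + 3*a^2 - 18*a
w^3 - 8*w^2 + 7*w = w*(w - 7)*(w - 1)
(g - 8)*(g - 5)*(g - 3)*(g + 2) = g^4 - 14*g^3 + 47*g^2 + 38*g - 240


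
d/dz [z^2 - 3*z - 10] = 2*z - 3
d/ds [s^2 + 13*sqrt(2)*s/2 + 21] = 2*s + 13*sqrt(2)/2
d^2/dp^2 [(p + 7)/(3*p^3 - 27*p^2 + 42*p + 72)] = 2*((p + 7)*(3*p^2 - 18*p + 14)^2 + (-3*p^2 + 18*p - 3*(p - 3)*(p + 7) - 14)*(p^3 - 9*p^2 + 14*p + 24))/(3*(p^3 - 9*p^2 + 14*p + 24)^3)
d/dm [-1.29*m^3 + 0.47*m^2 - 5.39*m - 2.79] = -3.87*m^2 + 0.94*m - 5.39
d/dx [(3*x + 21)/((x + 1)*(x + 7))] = -3/(x^2 + 2*x + 1)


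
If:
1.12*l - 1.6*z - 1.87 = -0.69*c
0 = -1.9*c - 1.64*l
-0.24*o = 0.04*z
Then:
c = -2.63348052990767*z - 3.07788036932959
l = 3.05098354074669*z + 3.56583701324769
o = -0.166666666666667*z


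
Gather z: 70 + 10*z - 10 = 10*z + 60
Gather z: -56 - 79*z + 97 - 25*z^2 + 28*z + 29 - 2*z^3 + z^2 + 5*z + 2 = -2*z^3 - 24*z^2 - 46*z + 72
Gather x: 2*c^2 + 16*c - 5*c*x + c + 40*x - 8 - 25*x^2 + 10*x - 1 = 2*c^2 + 17*c - 25*x^2 + x*(50 - 5*c) - 9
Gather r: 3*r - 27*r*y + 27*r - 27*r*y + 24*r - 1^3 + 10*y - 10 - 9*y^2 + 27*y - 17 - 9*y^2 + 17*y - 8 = r*(54 - 54*y) - 18*y^2 + 54*y - 36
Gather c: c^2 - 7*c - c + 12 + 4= c^2 - 8*c + 16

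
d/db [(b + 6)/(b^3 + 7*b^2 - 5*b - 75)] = (-2*b^2 - 15*b - 9)/(b^5 + 9*b^4 - 6*b^3 - 190*b^2 - 75*b + 1125)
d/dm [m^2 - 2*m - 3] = 2*m - 2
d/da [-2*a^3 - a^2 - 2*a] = -6*a^2 - 2*a - 2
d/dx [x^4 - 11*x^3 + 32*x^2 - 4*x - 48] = 4*x^3 - 33*x^2 + 64*x - 4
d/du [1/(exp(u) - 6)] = -exp(u)/(exp(u) - 6)^2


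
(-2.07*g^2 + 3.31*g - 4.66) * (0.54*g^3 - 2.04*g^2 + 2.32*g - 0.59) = -1.1178*g^5 + 6.0102*g^4 - 14.0712*g^3 + 18.4069*g^2 - 12.7641*g + 2.7494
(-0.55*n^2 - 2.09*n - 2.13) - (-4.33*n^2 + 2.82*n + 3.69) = 3.78*n^2 - 4.91*n - 5.82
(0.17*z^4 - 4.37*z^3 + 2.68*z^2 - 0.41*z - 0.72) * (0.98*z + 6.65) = 0.1666*z^5 - 3.1521*z^4 - 26.4341*z^3 + 17.4202*z^2 - 3.4321*z - 4.788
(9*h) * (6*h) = 54*h^2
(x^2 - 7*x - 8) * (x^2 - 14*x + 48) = x^4 - 21*x^3 + 138*x^2 - 224*x - 384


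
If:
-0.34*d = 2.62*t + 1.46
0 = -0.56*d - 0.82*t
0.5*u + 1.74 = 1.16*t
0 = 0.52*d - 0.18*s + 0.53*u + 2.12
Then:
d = 1.01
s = -0.26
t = -0.69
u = -5.08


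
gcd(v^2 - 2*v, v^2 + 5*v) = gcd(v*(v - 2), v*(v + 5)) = v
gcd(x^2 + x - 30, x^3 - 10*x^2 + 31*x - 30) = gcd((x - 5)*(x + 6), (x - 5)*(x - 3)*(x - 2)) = x - 5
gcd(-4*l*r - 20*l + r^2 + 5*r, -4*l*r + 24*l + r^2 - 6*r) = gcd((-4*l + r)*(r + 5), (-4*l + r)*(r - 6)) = -4*l + r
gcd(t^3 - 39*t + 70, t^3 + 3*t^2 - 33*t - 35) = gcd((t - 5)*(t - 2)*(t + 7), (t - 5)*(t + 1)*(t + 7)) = t^2 + 2*t - 35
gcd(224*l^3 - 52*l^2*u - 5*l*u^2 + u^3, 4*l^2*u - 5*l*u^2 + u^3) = -4*l + u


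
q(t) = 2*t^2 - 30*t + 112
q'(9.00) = 6.00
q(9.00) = 4.00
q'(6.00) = -6.00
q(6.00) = 4.00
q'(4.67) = -11.32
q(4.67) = 15.52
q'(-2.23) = -38.92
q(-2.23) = 188.85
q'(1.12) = -25.52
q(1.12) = 80.91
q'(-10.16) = -70.64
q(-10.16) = 623.25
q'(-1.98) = -37.92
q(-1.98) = 179.24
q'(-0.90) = -33.60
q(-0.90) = 140.62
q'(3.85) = -14.60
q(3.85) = 26.14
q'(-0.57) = -32.28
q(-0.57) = 129.75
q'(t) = 4*t - 30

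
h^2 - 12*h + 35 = (h - 7)*(h - 5)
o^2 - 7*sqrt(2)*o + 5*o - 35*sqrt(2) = (o + 5)*(o - 7*sqrt(2))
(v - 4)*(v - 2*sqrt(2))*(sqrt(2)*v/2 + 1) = sqrt(2)*v^3/2 - 2*sqrt(2)*v^2 - v^2 - 2*sqrt(2)*v + 4*v + 8*sqrt(2)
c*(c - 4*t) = c^2 - 4*c*t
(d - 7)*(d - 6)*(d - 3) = d^3 - 16*d^2 + 81*d - 126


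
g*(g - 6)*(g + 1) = g^3 - 5*g^2 - 6*g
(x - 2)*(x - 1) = x^2 - 3*x + 2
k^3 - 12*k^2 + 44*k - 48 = (k - 6)*(k - 4)*(k - 2)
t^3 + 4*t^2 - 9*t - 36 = (t - 3)*(t + 3)*(t + 4)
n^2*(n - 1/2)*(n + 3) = n^4 + 5*n^3/2 - 3*n^2/2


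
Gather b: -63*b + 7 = 7 - 63*b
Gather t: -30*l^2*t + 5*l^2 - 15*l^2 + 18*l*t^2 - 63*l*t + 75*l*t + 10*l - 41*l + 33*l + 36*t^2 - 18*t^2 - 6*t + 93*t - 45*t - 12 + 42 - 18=-10*l^2 + 2*l + t^2*(18*l + 18) + t*(-30*l^2 + 12*l + 42) + 12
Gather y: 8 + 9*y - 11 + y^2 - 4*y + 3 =y^2 + 5*y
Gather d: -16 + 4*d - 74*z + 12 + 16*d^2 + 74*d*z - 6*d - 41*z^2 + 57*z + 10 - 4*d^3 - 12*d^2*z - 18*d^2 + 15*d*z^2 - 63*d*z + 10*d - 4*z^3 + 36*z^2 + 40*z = -4*d^3 + d^2*(-12*z - 2) + d*(15*z^2 + 11*z + 8) - 4*z^3 - 5*z^2 + 23*z + 6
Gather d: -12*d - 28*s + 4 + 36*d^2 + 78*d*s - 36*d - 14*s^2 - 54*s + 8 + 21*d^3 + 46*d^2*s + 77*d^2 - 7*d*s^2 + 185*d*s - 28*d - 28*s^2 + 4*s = 21*d^3 + d^2*(46*s + 113) + d*(-7*s^2 + 263*s - 76) - 42*s^2 - 78*s + 12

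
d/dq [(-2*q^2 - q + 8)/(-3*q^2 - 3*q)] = (q^2 + 16*q + 8)/(3*q^2*(q^2 + 2*q + 1))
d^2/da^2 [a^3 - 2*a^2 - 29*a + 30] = 6*a - 4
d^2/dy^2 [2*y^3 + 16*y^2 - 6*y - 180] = 12*y + 32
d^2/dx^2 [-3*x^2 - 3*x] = -6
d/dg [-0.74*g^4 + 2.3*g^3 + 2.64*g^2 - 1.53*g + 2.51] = -2.96*g^3 + 6.9*g^2 + 5.28*g - 1.53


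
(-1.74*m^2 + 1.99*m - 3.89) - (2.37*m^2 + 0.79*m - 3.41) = -4.11*m^2 + 1.2*m - 0.48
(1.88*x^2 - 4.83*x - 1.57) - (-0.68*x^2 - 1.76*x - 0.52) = 2.56*x^2 - 3.07*x - 1.05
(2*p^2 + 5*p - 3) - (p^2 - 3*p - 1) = p^2 + 8*p - 2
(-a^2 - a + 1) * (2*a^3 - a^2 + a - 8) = -2*a^5 - a^4 + 2*a^3 + 6*a^2 + 9*a - 8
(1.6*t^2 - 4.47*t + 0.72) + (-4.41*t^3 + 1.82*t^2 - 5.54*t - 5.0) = -4.41*t^3 + 3.42*t^2 - 10.01*t - 4.28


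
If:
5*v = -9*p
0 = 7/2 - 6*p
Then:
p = 7/12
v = -21/20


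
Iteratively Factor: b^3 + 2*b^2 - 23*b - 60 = (b - 5)*(b^2 + 7*b + 12) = (b - 5)*(b + 3)*(b + 4)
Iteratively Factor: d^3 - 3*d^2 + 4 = (d - 2)*(d^2 - d - 2) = (d - 2)^2*(d + 1)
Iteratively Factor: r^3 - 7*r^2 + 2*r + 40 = (r - 4)*(r^2 - 3*r - 10) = (r - 5)*(r - 4)*(r + 2)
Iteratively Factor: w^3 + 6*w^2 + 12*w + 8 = (w + 2)*(w^2 + 4*w + 4) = (w + 2)^2*(w + 2)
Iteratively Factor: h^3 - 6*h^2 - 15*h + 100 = (h + 4)*(h^2 - 10*h + 25) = (h - 5)*(h + 4)*(h - 5)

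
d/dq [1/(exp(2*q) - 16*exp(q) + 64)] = 2*(8 - exp(q))*exp(q)/(exp(2*q) - 16*exp(q) + 64)^2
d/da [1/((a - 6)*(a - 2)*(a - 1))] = (-(a - 6)*(a - 2) - (a - 6)*(a - 1) - (a - 2)*(a - 1))/((a - 6)^2*(a - 2)^2*(a - 1)^2)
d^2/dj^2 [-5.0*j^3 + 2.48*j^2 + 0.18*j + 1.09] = 4.96 - 30.0*j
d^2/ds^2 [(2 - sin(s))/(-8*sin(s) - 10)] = 13*(4*sin(s)^2 - 5*sin(s) - 8)/(2*(4*sin(s) + 5)^3)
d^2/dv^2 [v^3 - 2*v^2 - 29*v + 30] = 6*v - 4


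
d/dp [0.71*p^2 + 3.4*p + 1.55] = 1.42*p + 3.4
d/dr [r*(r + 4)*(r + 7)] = 3*r^2 + 22*r + 28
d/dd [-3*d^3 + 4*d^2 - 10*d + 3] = -9*d^2 + 8*d - 10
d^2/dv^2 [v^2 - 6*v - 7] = 2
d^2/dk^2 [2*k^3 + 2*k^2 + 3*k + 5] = 12*k + 4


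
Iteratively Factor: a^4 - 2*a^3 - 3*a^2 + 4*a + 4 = (a - 2)*(a^3 - 3*a - 2) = (a - 2)*(a + 1)*(a^2 - a - 2) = (a - 2)*(a + 1)^2*(a - 2)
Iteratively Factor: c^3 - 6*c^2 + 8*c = (c)*(c^2 - 6*c + 8) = c*(c - 2)*(c - 4)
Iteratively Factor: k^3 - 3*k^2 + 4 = (k + 1)*(k^2 - 4*k + 4) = (k - 2)*(k + 1)*(k - 2)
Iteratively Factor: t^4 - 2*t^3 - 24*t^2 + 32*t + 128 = (t + 2)*(t^3 - 4*t^2 - 16*t + 64) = (t + 2)*(t + 4)*(t^2 - 8*t + 16) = (t - 4)*(t + 2)*(t + 4)*(t - 4)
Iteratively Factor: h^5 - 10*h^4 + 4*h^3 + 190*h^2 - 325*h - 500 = (h - 5)*(h^4 - 5*h^3 - 21*h^2 + 85*h + 100) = (h - 5)^2*(h^3 - 21*h - 20) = (h - 5)^2*(h + 1)*(h^2 - h - 20) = (h - 5)^3*(h + 1)*(h + 4)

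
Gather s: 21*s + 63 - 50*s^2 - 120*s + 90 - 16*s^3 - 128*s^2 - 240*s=-16*s^3 - 178*s^2 - 339*s + 153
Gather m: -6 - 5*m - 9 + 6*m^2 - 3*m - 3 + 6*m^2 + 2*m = 12*m^2 - 6*m - 18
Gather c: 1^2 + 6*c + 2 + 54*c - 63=60*c - 60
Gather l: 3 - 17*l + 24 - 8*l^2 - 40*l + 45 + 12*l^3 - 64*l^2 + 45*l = 12*l^3 - 72*l^2 - 12*l + 72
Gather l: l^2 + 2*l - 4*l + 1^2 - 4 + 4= l^2 - 2*l + 1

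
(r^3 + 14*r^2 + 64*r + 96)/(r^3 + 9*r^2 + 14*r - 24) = (r + 4)/(r - 1)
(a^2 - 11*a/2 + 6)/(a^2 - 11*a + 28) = (a - 3/2)/(a - 7)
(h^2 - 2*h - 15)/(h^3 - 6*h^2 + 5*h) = (h + 3)/(h*(h - 1))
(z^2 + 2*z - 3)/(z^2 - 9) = (z - 1)/(z - 3)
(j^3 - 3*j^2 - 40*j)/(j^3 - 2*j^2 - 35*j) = (j - 8)/(j - 7)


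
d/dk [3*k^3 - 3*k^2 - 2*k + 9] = 9*k^2 - 6*k - 2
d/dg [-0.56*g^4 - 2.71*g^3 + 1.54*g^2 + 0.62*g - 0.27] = -2.24*g^3 - 8.13*g^2 + 3.08*g + 0.62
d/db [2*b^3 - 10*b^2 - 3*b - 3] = 6*b^2 - 20*b - 3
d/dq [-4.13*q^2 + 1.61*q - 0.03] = 1.61 - 8.26*q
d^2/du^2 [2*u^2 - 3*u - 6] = 4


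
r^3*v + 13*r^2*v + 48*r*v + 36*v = (r + 6)^2*(r*v + v)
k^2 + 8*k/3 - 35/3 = (k - 7/3)*(k + 5)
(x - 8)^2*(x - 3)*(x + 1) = x^4 - 18*x^3 + 93*x^2 - 80*x - 192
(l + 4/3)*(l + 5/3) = l^2 + 3*l + 20/9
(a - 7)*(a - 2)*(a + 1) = a^3 - 8*a^2 + 5*a + 14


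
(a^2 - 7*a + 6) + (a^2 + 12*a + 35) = 2*a^2 + 5*a + 41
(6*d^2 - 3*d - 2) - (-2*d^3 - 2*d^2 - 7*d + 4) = 2*d^3 + 8*d^2 + 4*d - 6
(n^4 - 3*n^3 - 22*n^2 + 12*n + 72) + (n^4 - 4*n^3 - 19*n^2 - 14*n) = 2*n^4 - 7*n^3 - 41*n^2 - 2*n + 72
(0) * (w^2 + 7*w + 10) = 0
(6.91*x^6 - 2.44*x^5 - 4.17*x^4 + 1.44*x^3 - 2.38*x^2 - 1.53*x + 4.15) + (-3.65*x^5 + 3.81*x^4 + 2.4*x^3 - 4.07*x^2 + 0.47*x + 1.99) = 6.91*x^6 - 6.09*x^5 - 0.36*x^4 + 3.84*x^3 - 6.45*x^2 - 1.06*x + 6.14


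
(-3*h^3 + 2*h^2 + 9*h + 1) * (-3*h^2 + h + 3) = 9*h^5 - 9*h^4 - 34*h^3 + 12*h^2 + 28*h + 3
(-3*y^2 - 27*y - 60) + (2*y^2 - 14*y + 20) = -y^2 - 41*y - 40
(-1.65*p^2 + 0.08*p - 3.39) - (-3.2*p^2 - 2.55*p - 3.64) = 1.55*p^2 + 2.63*p + 0.25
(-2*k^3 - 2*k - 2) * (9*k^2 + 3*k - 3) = -18*k^5 - 6*k^4 - 12*k^3 - 24*k^2 + 6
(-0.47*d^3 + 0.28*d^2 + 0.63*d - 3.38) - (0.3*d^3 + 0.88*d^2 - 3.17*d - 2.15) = -0.77*d^3 - 0.6*d^2 + 3.8*d - 1.23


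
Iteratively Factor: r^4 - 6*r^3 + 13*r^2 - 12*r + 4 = (r - 1)*(r^3 - 5*r^2 + 8*r - 4) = (r - 2)*(r - 1)*(r^2 - 3*r + 2) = (r - 2)^2*(r - 1)*(r - 1)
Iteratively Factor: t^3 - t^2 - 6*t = (t)*(t^2 - t - 6) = t*(t + 2)*(t - 3)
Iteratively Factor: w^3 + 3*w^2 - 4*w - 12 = (w + 2)*(w^2 + w - 6) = (w + 2)*(w + 3)*(w - 2)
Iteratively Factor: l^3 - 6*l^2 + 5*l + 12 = (l + 1)*(l^2 - 7*l + 12) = (l - 4)*(l + 1)*(l - 3)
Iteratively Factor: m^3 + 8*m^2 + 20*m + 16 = (m + 4)*(m^2 + 4*m + 4) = (m + 2)*(m + 4)*(m + 2)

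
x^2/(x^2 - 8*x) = x/(x - 8)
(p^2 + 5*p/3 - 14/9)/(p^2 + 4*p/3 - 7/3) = (p - 2/3)/(p - 1)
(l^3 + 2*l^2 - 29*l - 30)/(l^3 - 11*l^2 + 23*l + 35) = (l + 6)/(l - 7)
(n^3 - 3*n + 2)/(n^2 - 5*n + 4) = (n^2 + n - 2)/(n - 4)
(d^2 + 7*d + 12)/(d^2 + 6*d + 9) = (d + 4)/(d + 3)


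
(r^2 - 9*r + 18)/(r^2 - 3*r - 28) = (-r^2 + 9*r - 18)/(-r^2 + 3*r + 28)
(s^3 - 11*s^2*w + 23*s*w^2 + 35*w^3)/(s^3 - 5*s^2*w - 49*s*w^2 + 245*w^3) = (s + w)/(s + 7*w)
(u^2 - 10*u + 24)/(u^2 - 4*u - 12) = (u - 4)/(u + 2)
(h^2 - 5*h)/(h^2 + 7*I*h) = (h - 5)/(h + 7*I)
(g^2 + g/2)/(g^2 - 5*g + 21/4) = 2*g*(2*g + 1)/(4*g^2 - 20*g + 21)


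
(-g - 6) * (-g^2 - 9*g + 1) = g^3 + 15*g^2 + 53*g - 6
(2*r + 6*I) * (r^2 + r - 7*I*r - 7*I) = 2*r^3 + 2*r^2 - 8*I*r^2 + 42*r - 8*I*r + 42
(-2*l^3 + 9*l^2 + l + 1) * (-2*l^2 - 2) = 4*l^5 - 18*l^4 + 2*l^3 - 20*l^2 - 2*l - 2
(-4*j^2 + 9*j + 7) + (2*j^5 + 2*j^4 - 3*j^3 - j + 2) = 2*j^5 + 2*j^4 - 3*j^3 - 4*j^2 + 8*j + 9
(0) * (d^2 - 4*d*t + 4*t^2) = 0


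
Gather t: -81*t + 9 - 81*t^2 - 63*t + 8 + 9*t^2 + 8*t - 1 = -72*t^2 - 136*t + 16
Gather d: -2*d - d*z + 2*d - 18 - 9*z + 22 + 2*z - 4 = -d*z - 7*z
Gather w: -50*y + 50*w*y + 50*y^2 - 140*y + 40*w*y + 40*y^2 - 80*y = 90*w*y + 90*y^2 - 270*y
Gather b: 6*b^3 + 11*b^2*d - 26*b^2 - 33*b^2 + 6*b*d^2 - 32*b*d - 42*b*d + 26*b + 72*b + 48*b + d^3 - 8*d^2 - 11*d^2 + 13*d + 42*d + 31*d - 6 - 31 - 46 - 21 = 6*b^3 + b^2*(11*d - 59) + b*(6*d^2 - 74*d + 146) + d^3 - 19*d^2 + 86*d - 104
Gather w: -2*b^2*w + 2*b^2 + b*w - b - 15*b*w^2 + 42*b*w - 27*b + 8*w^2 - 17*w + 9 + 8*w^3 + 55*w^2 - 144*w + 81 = 2*b^2 - 28*b + 8*w^3 + w^2*(63 - 15*b) + w*(-2*b^2 + 43*b - 161) + 90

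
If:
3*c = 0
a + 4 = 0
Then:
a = -4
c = 0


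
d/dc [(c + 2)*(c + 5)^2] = 3*(c + 3)*(c + 5)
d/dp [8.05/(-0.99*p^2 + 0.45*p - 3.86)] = (15.939*p - 3.6225)/(0.99*p^2 - 0.45*p + 3.86)^2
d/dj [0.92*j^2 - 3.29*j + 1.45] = 1.84*j - 3.29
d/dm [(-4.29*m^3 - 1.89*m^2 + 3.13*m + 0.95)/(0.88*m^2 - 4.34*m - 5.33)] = (-3.7752*m^4 + 37.2372*m^3 + 74.0453*m^2 + 18.4754*m - 12.5599)/(0.7744*m^4 - 7.6384*m^3 + 9.4548*m^2 + 46.2644*m + 28.4089)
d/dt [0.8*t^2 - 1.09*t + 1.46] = 1.6*t - 1.09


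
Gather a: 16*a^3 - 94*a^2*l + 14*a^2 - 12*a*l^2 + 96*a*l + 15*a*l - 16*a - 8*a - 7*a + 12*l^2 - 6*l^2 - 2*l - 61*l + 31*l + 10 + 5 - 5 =16*a^3 + a^2*(14 - 94*l) + a*(-12*l^2 + 111*l - 31) + 6*l^2 - 32*l + 10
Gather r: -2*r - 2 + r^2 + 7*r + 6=r^2 + 5*r + 4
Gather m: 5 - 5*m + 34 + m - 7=32 - 4*m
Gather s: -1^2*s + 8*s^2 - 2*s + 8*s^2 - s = 16*s^2 - 4*s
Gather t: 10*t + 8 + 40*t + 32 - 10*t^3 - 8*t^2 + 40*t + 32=-10*t^3 - 8*t^2 + 90*t + 72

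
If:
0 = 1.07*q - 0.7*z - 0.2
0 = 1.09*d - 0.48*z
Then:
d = 0.440366972477064*z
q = 0.654205607476635*z + 0.186915887850467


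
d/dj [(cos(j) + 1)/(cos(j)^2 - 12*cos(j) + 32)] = (cos(j)^2 + 2*cos(j) - 44)*sin(j)/(cos(j)^2 - 12*cos(j) + 32)^2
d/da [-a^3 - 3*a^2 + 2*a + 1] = -3*a^2 - 6*a + 2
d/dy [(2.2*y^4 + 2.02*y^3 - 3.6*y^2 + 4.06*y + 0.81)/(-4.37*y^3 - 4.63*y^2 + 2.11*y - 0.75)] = (-9.614*y^6 - 20.372*y^5 - 11.1586*y^4 + 37.4088*y^3 + 17.2759*y^2 + 12.9006*y - 4.7541)/(19.0969*y^6 + 40.4662*y^5 + 2.9955*y^4 - 12.9836*y^3 + 11.3971*y^2 - 3.165*y + 0.5625)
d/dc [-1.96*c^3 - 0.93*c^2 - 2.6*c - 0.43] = -5.88*c^2 - 1.86*c - 2.6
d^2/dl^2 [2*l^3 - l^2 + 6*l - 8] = 12*l - 2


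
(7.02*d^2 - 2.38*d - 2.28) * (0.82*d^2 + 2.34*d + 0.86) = 5.7564*d^4 + 14.4752*d^3 - 1.4016*d^2 - 7.382*d - 1.9608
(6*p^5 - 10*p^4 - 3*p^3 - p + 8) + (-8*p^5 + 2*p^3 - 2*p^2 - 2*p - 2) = -2*p^5 - 10*p^4 - p^3 - 2*p^2 - 3*p + 6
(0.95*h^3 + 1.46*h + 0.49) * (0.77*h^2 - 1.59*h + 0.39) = 0.7315*h^5 - 1.5105*h^4 + 1.4947*h^3 - 1.9441*h^2 - 0.2097*h + 0.1911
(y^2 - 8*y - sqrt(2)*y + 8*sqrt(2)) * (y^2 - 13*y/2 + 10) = y^4 - 29*y^3/2 - sqrt(2)*y^3 + 29*sqrt(2)*y^2/2 + 62*y^2 - 62*sqrt(2)*y - 80*y + 80*sqrt(2)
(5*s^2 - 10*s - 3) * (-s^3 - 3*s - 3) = -5*s^5 + 10*s^4 - 12*s^3 + 15*s^2 + 39*s + 9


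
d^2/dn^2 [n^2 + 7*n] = 2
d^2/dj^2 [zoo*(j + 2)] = 0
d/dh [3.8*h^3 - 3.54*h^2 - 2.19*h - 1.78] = 11.4*h^2 - 7.08*h - 2.19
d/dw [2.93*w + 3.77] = 2.93000000000000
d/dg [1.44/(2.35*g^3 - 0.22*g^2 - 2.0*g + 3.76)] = (-10.152*g^2 + 0.6336*g + 2.88)/(2.35*g^3 - 0.22*g^2 - 2.0*g + 3.76)^2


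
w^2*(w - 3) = w^3 - 3*w^2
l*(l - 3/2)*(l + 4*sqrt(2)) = l^3 - 3*l^2/2 + 4*sqrt(2)*l^2 - 6*sqrt(2)*l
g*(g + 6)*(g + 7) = g^3 + 13*g^2 + 42*g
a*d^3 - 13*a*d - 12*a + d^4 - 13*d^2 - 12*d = (a + d)*(d - 4)*(d + 1)*(d + 3)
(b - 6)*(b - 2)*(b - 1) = b^3 - 9*b^2 + 20*b - 12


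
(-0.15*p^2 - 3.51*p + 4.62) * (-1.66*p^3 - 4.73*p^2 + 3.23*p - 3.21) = 0.249*p^5 + 6.5361*p^4 + 8.4486*p^3 - 32.7084*p^2 + 26.1897*p - 14.8302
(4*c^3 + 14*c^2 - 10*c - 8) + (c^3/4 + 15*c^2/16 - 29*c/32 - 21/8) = 17*c^3/4 + 239*c^2/16 - 349*c/32 - 85/8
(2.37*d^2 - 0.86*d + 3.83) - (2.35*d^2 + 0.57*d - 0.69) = 0.02*d^2 - 1.43*d + 4.52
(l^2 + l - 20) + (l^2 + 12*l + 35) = 2*l^2 + 13*l + 15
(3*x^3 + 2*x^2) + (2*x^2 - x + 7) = 3*x^3 + 4*x^2 - x + 7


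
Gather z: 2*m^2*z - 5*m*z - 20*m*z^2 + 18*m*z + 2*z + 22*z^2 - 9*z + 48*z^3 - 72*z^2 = 48*z^3 + z^2*(-20*m - 50) + z*(2*m^2 + 13*m - 7)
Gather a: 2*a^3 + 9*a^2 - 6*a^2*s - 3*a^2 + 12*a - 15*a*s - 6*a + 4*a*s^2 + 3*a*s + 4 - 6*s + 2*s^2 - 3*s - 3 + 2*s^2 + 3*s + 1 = 2*a^3 + a^2*(6 - 6*s) + a*(4*s^2 - 12*s + 6) + 4*s^2 - 6*s + 2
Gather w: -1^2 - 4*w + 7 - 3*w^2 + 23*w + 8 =-3*w^2 + 19*w + 14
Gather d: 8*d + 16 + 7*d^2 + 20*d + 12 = 7*d^2 + 28*d + 28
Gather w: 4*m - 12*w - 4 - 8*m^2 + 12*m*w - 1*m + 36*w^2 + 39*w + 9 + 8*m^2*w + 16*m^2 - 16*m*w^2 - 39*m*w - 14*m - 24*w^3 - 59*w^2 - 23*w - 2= 8*m^2 - 11*m - 24*w^3 + w^2*(-16*m - 23) + w*(8*m^2 - 27*m + 4) + 3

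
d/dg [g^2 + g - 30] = 2*g + 1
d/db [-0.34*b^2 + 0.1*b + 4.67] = 0.1 - 0.68*b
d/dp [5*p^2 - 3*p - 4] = 10*p - 3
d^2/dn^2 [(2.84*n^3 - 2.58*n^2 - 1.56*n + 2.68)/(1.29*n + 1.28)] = (9.452088*n^3 + 28.136448*n^2 + 27.918336*n + 5.617176)/(2.146689*n^3 + 6.390144*n^2 + 6.340608*n + 2.097152)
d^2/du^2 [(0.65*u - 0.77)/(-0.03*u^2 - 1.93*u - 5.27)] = (-(0.06*u + 1.93)*(0.12*u + 3.86)*(0.65*u - 0.77) + (0.117*u + 2.4628)*(0.03*u^2 + 1.93*u + 5.27))/(0.03*u^2 + 1.93*u + 5.27)^3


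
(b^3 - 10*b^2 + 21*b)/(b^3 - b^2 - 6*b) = (b - 7)/(b + 2)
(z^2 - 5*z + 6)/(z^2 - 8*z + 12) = (z - 3)/(z - 6)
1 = 1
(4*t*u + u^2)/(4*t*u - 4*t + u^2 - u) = u/(u - 1)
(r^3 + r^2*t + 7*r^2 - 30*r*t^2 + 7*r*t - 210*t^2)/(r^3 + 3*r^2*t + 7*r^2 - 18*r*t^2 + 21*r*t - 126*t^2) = (r - 5*t)/(r - 3*t)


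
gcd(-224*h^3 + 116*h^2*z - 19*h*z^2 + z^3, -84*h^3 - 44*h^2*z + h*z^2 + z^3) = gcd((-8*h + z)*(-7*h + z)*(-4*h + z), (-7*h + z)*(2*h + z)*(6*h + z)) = -7*h + z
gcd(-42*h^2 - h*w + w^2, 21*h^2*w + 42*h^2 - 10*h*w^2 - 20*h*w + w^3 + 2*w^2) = -7*h + w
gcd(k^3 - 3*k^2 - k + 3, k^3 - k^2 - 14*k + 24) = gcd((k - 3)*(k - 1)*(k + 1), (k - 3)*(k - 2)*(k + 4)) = k - 3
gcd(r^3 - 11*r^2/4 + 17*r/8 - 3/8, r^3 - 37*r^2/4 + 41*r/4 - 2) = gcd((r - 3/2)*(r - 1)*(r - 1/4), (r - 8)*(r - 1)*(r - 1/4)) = r^2 - 5*r/4 + 1/4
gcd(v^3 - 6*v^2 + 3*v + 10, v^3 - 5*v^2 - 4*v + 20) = v^2 - 7*v + 10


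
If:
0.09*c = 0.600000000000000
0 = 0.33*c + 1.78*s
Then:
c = 6.67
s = -1.24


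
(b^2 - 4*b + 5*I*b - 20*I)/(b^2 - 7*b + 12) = (b + 5*I)/(b - 3)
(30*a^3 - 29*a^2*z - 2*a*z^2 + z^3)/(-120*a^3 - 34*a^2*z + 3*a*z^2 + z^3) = (-a + z)/(4*a + z)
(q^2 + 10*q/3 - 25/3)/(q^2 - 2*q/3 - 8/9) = 3*(-3*q^2 - 10*q + 25)/(-9*q^2 + 6*q + 8)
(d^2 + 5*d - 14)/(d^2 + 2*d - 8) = (d + 7)/(d + 4)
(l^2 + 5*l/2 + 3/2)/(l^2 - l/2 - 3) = (l + 1)/(l - 2)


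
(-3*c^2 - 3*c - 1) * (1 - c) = 3*c^3 - 2*c - 1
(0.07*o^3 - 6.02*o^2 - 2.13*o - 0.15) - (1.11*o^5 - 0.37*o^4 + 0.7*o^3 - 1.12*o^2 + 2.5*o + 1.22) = -1.11*o^5 + 0.37*o^4 - 0.63*o^3 - 4.9*o^2 - 4.63*o - 1.37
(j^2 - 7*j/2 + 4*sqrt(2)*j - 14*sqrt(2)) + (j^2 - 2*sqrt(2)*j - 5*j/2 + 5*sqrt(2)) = 2*j^2 - 6*j + 2*sqrt(2)*j - 9*sqrt(2)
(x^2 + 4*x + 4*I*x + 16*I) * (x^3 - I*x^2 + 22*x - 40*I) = x^5 + 4*x^4 + 3*I*x^4 + 26*x^3 + 12*I*x^3 + 104*x^2 + 48*I*x^2 + 160*x + 192*I*x + 640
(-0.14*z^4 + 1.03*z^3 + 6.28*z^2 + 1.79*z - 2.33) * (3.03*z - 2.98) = -0.4242*z^5 + 3.5381*z^4 + 15.959*z^3 - 13.2907*z^2 - 12.3941*z + 6.9434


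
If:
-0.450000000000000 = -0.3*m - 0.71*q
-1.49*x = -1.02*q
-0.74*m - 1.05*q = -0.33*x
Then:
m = -1.33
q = 1.20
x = 0.82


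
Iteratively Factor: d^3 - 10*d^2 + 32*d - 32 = (d - 4)*(d^2 - 6*d + 8) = (d - 4)^2*(d - 2)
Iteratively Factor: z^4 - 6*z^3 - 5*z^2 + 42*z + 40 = (z + 2)*(z^3 - 8*z^2 + 11*z + 20) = (z - 4)*(z + 2)*(z^2 - 4*z - 5) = (z - 5)*(z - 4)*(z + 2)*(z + 1)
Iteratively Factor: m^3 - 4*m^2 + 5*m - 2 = (m - 1)*(m^2 - 3*m + 2) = (m - 1)^2*(m - 2)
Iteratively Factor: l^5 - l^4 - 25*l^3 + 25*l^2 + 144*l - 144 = (l - 3)*(l^4 + 2*l^3 - 19*l^2 - 32*l + 48) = (l - 3)*(l + 3)*(l^3 - l^2 - 16*l + 16) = (l - 4)*(l - 3)*(l + 3)*(l^2 + 3*l - 4) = (l - 4)*(l - 3)*(l + 3)*(l + 4)*(l - 1)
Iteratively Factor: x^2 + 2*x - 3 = (x - 1)*(x + 3)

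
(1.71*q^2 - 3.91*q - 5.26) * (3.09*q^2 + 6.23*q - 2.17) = 5.2839*q^4 - 1.4286*q^3 - 44.3234*q^2 - 24.2851*q + 11.4142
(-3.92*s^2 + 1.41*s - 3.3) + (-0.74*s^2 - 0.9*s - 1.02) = -4.66*s^2 + 0.51*s - 4.32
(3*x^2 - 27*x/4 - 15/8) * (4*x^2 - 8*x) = 12*x^4 - 51*x^3 + 93*x^2/2 + 15*x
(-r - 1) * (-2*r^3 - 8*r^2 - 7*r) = 2*r^4 + 10*r^3 + 15*r^2 + 7*r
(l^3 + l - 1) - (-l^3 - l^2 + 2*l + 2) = 2*l^3 + l^2 - l - 3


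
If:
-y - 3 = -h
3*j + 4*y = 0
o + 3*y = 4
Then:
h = y + 3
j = -4*y/3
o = 4 - 3*y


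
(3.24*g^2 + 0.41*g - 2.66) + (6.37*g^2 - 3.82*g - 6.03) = 9.61*g^2 - 3.41*g - 8.69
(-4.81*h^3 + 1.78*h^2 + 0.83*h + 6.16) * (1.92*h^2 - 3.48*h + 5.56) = -9.2352*h^5 + 20.1564*h^4 - 31.3444*h^3 + 18.8356*h^2 - 16.822*h + 34.2496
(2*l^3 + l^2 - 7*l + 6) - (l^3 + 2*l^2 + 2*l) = l^3 - l^2 - 9*l + 6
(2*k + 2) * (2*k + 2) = 4*k^2 + 8*k + 4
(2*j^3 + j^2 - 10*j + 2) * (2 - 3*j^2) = -6*j^5 - 3*j^4 + 34*j^3 - 4*j^2 - 20*j + 4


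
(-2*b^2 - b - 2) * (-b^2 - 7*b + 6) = 2*b^4 + 15*b^3 - 3*b^2 + 8*b - 12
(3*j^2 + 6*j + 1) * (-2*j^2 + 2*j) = -6*j^4 - 6*j^3 + 10*j^2 + 2*j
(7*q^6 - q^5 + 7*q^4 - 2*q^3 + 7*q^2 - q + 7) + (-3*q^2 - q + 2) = 7*q^6 - q^5 + 7*q^4 - 2*q^3 + 4*q^2 - 2*q + 9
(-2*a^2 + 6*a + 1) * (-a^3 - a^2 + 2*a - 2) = 2*a^5 - 4*a^4 - 11*a^3 + 15*a^2 - 10*a - 2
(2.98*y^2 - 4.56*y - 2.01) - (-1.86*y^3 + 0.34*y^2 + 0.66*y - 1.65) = 1.86*y^3 + 2.64*y^2 - 5.22*y - 0.36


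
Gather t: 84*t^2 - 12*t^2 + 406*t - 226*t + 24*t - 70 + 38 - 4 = 72*t^2 + 204*t - 36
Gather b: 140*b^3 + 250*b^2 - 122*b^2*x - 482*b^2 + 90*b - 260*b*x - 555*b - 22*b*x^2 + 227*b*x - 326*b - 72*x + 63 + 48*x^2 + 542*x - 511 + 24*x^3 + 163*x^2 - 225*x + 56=140*b^3 + b^2*(-122*x - 232) + b*(-22*x^2 - 33*x - 791) + 24*x^3 + 211*x^2 + 245*x - 392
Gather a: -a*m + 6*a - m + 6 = a*(6 - m) - m + 6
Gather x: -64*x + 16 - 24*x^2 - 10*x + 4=-24*x^2 - 74*x + 20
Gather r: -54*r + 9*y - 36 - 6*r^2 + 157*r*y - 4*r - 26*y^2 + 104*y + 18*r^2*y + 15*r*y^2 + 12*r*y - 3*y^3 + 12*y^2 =r^2*(18*y - 6) + r*(15*y^2 + 169*y - 58) - 3*y^3 - 14*y^2 + 113*y - 36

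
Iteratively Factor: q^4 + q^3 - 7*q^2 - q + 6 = (q - 2)*(q^3 + 3*q^2 - q - 3) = (q - 2)*(q + 3)*(q^2 - 1) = (q - 2)*(q - 1)*(q + 3)*(q + 1)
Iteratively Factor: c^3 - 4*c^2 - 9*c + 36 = (c + 3)*(c^2 - 7*c + 12) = (c - 4)*(c + 3)*(c - 3)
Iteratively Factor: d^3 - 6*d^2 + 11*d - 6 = (d - 3)*(d^2 - 3*d + 2) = (d - 3)*(d - 2)*(d - 1)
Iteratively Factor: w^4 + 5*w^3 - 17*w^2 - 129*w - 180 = (w + 3)*(w^3 + 2*w^2 - 23*w - 60) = (w + 3)^2*(w^2 - w - 20) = (w + 3)^2*(w + 4)*(w - 5)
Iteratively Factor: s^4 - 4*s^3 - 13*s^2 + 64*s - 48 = (s - 3)*(s^3 - s^2 - 16*s + 16) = (s - 3)*(s - 1)*(s^2 - 16) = (s - 3)*(s - 1)*(s + 4)*(s - 4)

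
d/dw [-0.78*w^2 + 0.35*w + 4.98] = 0.35 - 1.56*w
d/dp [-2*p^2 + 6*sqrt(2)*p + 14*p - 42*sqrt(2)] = -4*p + 6*sqrt(2) + 14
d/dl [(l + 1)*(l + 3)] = 2*l + 4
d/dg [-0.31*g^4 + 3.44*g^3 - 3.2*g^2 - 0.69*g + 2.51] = -1.24*g^3 + 10.32*g^2 - 6.4*g - 0.69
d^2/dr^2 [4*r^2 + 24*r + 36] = 8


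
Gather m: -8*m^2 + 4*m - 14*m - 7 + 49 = -8*m^2 - 10*m + 42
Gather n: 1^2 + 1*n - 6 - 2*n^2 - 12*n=-2*n^2 - 11*n - 5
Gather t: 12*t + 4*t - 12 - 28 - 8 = 16*t - 48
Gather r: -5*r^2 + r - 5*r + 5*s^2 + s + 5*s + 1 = -5*r^2 - 4*r + 5*s^2 + 6*s + 1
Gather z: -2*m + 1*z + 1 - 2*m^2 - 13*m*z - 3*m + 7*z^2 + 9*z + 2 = -2*m^2 - 5*m + 7*z^2 + z*(10 - 13*m) + 3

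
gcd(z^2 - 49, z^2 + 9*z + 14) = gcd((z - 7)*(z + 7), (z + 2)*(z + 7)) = z + 7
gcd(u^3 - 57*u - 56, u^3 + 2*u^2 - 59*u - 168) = u^2 - u - 56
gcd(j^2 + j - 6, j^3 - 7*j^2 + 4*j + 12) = j - 2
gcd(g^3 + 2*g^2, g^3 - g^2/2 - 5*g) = g^2 + 2*g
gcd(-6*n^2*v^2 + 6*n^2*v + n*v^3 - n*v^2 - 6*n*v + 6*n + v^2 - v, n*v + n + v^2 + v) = 1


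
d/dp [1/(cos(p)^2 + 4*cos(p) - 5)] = 2*(cos(p) + 2)*sin(p)/(cos(p)^2 + 4*cos(p) - 5)^2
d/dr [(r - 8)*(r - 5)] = 2*r - 13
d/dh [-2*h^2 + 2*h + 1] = 2 - 4*h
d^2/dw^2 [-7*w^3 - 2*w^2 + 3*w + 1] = -42*w - 4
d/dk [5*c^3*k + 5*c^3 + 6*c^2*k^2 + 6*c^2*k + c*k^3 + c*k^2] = c*(5*c^2 + 12*c*k + 6*c + 3*k^2 + 2*k)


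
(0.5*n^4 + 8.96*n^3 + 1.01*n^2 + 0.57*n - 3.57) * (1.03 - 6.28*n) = -3.14*n^5 - 55.7538*n^4 + 2.886*n^3 - 2.5393*n^2 + 23.0067*n - 3.6771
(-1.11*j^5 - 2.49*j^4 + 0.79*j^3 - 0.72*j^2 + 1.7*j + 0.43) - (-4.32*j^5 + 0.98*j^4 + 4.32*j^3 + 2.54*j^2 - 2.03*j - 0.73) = 3.21*j^5 - 3.47*j^4 - 3.53*j^3 - 3.26*j^2 + 3.73*j + 1.16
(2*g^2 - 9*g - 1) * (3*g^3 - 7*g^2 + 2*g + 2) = 6*g^5 - 41*g^4 + 64*g^3 - 7*g^2 - 20*g - 2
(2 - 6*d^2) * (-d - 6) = 6*d^3 + 36*d^2 - 2*d - 12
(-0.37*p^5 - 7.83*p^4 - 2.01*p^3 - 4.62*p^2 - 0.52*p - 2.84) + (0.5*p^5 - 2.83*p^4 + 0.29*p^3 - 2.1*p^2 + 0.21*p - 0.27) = 0.13*p^5 - 10.66*p^4 - 1.72*p^3 - 6.72*p^2 - 0.31*p - 3.11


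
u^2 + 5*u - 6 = (u - 1)*(u + 6)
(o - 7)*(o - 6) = o^2 - 13*o + 42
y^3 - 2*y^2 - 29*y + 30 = (y - 6)*(y - 1)*(y + 5)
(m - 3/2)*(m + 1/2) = m^2 - m - 3/4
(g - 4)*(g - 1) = g^2 - 5*g + 4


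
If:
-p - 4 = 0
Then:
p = -4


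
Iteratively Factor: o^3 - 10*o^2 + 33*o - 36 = (o - 3)*(o^2 - 7*o + 12) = (o - 4)*(o - 3)*(o - 3)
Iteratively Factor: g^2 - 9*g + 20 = (g - 5)*(g - 4)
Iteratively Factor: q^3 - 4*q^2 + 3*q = (q)*(q^2 - 4*q + 3) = q*(q - 3)*(q - 1)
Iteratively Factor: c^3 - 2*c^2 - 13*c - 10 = (c + 1)*(c^2 - 3*c - 10) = (c + 1)*(c + 2)*(c - 5)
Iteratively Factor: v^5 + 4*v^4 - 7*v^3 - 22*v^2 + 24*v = (v + 3)*(v^4 + v^3 - 10*v^2 + 8*v) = (v - 1)*(v + 3)*(v^3 + 2*v^2 - 8*v) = v*(v - 1)*(v + 3)*(v^2 + 2*v - 8) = v*(v - 1)*(v + 3)*(v + 4)*(v - 2)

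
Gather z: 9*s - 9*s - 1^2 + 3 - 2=0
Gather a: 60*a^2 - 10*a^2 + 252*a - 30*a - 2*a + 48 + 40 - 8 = 50*a^2 + 220*a + 80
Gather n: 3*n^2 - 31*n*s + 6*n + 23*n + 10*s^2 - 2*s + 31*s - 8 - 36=3*n^2 + n*(29 - 31*s) + 10*s^2 + 29*s - 44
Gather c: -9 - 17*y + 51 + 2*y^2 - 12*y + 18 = 2*y^2 - 29*y + 60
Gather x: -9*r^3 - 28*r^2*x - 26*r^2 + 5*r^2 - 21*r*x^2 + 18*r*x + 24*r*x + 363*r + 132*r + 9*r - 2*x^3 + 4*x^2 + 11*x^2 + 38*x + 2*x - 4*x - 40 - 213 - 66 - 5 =-9*r^3 - 21*r^2 + 504*r - 2*x^3 + x^2*(15 - 21*r) + x*(-28*r^2 + 42*r + 36) - 324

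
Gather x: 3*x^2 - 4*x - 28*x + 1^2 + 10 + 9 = 3*x^2 - 32*x + 20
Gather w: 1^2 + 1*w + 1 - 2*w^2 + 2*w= -2*w^2 + 3*w + 2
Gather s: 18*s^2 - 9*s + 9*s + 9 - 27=18*s^2 - 18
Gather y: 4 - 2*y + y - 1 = 3 - y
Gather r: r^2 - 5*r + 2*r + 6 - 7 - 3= r^2 - 3*r - 4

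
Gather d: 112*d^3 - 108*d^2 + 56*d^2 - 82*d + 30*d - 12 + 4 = 112*d^3 - 52*d^2 - 52*d - 8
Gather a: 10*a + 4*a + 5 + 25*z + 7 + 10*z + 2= 14*a + 35*z + 14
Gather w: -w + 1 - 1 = -w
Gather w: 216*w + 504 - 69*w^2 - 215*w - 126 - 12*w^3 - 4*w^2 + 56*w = -12*w^3 - 73*w^2 + 57*w + 378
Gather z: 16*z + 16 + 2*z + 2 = 18*z + 18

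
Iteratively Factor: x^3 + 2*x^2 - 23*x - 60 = (x + 4)*(x^2 - 2*x - 15) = (x - 5)*(x + 4)*(x + 3)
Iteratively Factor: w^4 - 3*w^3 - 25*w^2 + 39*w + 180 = (w - 5)*(w^3 + 2*w^2 - 15*w - 36) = (w - 5)*(w + 3)*(w^2 - w - 12) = (w - 5)*(w + 3)^2*(w - 4)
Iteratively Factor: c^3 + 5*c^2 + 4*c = (c)*(c^2 + 5*c + 4) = c*(c + 4)*(c + 1)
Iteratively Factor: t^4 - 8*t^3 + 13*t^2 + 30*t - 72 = (t - 3)*(t^3 - 5*t^2 - 2*t + 24) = (t - 4)*(t - 3)*(t^2 - t - 6) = (t - 4)*(t - 3)^2*(t + 2)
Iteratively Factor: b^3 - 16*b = (b + 4)*(b^2 - 4*b) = (b - 4)*(b + 4)*(b)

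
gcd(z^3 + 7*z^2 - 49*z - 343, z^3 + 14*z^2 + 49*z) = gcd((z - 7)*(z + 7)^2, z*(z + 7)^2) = z^2 + 14*z + 49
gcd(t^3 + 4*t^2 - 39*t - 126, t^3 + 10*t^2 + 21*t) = t^2 + 10*t + 21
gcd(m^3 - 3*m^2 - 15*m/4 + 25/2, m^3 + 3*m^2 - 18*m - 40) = m + 2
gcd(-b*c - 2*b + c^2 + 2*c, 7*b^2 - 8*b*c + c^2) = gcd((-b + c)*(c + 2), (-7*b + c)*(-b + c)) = b - c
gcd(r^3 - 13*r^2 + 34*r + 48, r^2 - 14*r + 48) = r^2 - 14*r + 48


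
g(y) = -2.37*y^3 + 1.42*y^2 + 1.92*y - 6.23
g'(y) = -7.11*y^2 + 2.84*y + 1.92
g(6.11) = -482.08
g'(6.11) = -246.16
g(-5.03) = 321.65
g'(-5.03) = -192.25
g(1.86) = -13.00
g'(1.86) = -17.40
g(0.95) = -5.16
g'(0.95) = -1.80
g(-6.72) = 764.20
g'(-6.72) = -338.24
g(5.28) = -305.36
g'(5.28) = -181.30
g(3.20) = -63.21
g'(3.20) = -61.80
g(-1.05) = -3.94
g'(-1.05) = -8.90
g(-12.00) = 4270.57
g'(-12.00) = -1056.00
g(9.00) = -1601.66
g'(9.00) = -548.43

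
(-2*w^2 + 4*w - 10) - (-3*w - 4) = -2*w^2 + 7*w - 6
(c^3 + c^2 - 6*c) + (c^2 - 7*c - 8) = c^3 + 2*c^2 - 13*c - 8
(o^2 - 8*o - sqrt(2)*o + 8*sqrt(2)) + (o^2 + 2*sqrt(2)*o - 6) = 2*o^2 - 8*o + sqrt(2)*o - 6 + 8*sqrt(2)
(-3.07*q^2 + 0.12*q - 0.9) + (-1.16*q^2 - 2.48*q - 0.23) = -4.23*q^2 - 2.36*q - 1.13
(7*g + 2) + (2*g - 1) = 9*g + 1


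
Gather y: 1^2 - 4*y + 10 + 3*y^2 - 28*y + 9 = 3*y^2 - 32*y + 20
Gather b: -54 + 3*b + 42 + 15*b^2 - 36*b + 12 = 15*b^2 - 33*b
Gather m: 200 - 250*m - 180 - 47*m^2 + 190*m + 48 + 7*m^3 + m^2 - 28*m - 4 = 7*m^3 - 46*m^2 - 88*m + 64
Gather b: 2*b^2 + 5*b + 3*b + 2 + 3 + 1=2*b^2 + 8*b + 6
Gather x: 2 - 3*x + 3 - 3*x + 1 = 6 - 6*x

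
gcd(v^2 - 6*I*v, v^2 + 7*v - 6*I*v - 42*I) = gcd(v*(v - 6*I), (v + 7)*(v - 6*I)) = v - 6*I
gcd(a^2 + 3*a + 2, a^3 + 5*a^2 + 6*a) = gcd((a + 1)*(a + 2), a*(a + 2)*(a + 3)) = a + 2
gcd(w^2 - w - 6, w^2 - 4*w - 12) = w + 2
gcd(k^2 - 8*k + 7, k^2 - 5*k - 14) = k - 7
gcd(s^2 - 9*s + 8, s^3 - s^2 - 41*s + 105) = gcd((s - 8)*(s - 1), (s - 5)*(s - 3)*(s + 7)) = 1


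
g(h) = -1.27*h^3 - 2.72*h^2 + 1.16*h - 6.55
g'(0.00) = 1.16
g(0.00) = -6.55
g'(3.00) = -49.45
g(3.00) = -61.84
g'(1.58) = -16.95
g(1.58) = -16.52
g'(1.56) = -16.60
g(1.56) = -16.18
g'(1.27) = -11.89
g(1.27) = -12.07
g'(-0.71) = 3.10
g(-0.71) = -8.29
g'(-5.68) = -90.86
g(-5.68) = 131.84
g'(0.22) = -0.22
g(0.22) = -6.44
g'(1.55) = -16.43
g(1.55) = -16.02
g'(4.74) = -110.23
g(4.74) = -197.41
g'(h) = -3.81*h^2 - 5.44*h + 1.16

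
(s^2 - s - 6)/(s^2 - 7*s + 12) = (s + 2)/(s - 4)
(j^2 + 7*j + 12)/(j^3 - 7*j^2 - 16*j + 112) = (j + 3)/(j^2 - 11*j + 28)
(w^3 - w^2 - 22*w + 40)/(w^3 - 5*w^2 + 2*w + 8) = (w + 5)/(w + 1)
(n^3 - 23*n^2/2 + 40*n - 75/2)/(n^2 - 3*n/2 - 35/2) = (2*n^2 - 13*n + 15)/(2*n + 7)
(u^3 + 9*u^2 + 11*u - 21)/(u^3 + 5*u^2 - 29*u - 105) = (u - 1)/(u - 5)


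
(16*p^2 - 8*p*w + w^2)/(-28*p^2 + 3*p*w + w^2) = (-4*p + w)/(7*p + w)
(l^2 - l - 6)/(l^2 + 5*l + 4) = (l^2 - l - 6)/(l^2 + 5*l + 4)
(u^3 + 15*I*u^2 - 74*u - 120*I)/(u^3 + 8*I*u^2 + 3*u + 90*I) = (u + 4*I)/(u - 3*I)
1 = 1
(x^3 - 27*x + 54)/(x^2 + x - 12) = (x^2 + 3*x - 18)/(x + 4)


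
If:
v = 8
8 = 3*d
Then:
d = 8/3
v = 8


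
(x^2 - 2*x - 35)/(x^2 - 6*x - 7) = (x + 5)/(x + 1)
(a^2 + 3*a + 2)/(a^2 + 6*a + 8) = (a + 1)/(a + 4)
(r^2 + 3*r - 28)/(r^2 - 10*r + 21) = (r^2 + 3*r - 28)/(r^2 - 10*r + 21)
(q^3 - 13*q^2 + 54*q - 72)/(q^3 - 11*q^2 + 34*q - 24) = (q - 3)/(q - 1)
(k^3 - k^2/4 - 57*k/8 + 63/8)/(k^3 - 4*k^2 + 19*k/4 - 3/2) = (4*k^2 + 5*k - 21)/(2*(2*k^2 - 5*k + 2))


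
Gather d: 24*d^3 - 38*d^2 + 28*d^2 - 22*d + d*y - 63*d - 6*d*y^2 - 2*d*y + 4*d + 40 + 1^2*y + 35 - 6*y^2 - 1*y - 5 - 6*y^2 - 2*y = 24*d^3 - 10*d^2 + d*(-6*y^2 - y - 81) - 12*y^2 - 2*y + 70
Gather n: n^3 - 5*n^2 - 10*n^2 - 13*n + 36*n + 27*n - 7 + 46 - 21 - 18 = n^3 - 15*n^2 + 50*n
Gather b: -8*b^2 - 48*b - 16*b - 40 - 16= -8*b^2 - 64*b - 56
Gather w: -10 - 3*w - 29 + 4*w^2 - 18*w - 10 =4*w^2 - 21*w - 49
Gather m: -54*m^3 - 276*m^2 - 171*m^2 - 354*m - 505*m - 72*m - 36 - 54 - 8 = -54*m^3 - 447*m^2 - 931*m - 98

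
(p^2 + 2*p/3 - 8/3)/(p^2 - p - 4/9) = 3*(p + 2)/(3*p + 1)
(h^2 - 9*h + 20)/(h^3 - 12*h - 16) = (h - 5)/(h^2 + 4*h + 4)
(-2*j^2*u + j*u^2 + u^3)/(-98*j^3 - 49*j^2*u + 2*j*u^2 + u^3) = u*(-j + u)/(-49*j^2 + u^2)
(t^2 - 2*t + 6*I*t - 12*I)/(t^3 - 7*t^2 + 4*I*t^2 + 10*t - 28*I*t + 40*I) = (t + 6*I)/(t^2 + t*(-5 + 4*I) - 20*I)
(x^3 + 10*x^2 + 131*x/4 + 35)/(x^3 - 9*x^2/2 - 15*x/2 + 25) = (x^2 + 15*x/2 + 14)/(x^2 - 7*x + 10)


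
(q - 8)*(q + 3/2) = q^2 - 13*q/2 - 12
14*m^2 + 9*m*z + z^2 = (2*m + z)*(7*m + z)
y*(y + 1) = y^2 + y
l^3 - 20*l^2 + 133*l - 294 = (l - 7)^2*(l - 6)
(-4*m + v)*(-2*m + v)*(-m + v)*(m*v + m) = -8*m^4*v - 8*m^4 + 14*m^3*v^2 + 14*m^3*v - 7*m^2*v^3 - 7*m^2*v^2 + m*v^4 + m*v^3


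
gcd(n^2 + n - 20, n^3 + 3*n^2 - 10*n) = n + 5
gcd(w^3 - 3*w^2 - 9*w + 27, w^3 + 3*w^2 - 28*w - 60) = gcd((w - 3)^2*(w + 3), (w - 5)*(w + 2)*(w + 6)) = 1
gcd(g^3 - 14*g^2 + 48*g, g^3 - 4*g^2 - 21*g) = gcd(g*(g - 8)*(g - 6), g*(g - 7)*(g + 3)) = g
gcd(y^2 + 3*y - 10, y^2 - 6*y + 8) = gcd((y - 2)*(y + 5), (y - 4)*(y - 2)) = y - 2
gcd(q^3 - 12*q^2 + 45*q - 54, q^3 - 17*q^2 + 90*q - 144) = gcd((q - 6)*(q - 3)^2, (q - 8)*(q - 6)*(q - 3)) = q^2 - 9*q + 18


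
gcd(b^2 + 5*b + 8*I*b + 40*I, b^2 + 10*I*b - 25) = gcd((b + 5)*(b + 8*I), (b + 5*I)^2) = 1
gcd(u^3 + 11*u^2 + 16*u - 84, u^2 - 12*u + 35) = 1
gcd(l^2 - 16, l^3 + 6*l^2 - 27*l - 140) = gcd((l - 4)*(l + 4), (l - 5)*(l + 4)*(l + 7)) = l + 4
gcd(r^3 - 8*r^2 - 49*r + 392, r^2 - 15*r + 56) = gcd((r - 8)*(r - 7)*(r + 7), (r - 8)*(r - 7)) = r^2 - 15*r + 56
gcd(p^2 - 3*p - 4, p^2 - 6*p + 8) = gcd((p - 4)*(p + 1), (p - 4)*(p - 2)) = p - 4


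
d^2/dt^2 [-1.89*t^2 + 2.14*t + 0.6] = -3.78000000000000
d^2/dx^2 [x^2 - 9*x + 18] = 2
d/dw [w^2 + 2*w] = 2*w + 2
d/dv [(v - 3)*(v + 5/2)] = 2*v - 1/2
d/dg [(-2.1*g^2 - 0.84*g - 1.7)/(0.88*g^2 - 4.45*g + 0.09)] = (10.0842*g^2 + 2.614*g - 7.6406)/(0.7744*g^4 - 7.832*g^3 + 19.9609*g^2 - 0.801*g + 0.0081)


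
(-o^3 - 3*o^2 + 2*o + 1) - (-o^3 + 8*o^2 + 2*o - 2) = 3 - 11*o^2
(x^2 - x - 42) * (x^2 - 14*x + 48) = x^4 - 15*x^3 + 20*x^2 + 540*x - 2016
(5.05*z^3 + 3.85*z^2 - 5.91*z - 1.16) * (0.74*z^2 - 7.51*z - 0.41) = 3.737*z^5 - 35.0765*z^4 - 35.3574*z^3 + 41.9472*z^2 + 11.1347*z + 0.4756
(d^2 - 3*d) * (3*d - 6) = 3*d^3 - 15*d^2 + 18*d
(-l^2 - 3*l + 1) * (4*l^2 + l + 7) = -4*l^4 - 13*l^3 - 6*l^2 - 20*l + 7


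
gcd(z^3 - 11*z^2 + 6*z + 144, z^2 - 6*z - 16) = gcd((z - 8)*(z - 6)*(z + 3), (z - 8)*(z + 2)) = z - 8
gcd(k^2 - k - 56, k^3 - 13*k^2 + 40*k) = k - 8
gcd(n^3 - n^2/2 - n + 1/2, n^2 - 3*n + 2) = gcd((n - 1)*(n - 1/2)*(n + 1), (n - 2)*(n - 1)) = n - 1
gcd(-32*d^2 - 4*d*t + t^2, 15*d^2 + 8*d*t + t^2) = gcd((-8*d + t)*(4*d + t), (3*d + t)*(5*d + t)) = 1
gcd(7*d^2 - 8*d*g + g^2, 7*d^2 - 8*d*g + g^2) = 7*d^2 - 8*d*g + g^2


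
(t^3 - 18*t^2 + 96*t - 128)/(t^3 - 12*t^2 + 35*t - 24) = (t^2 - 10*t + 16)/(t^2 - 4*t + 3)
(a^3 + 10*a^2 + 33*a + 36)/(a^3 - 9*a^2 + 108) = (a^2 + 7*a + 12)/(a^2 - 12*a + 36)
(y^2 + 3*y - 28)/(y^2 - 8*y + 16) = (y + 7)/(y - 4)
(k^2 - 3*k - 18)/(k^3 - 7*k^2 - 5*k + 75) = (k - 6)/(k^2 - 10*k + 25)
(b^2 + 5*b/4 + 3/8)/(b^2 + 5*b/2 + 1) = (b + 3/4)/(b + 2)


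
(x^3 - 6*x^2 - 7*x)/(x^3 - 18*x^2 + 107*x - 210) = x*(x + 1)/(x^2 - 11*x + 30)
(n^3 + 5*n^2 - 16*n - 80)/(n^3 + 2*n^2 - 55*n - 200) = (n^2 - 16)/(n^2 - 3*n - 40)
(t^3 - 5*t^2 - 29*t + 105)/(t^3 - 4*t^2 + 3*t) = (t^2 - 2*t - 35)/(t*(t - 1))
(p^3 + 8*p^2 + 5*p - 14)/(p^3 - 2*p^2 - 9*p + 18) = (p^3 + 8*p^2 + 5*p - 14)/(p^3 - 2*p^2 - 9*p + 18)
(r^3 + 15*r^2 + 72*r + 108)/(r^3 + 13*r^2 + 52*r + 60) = (r^2 + 9*r + 18)/(r^2 + 7*r + 10)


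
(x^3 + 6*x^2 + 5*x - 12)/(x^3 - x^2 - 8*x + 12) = (x^2 + 3*x - 4)/(x^2 - 4*x + 4)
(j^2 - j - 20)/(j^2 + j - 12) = (j - 5)/(j - 3)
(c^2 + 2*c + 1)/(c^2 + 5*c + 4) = (c + 1)/(c + 4)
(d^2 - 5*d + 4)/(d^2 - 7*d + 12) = (d - 1)/(d - 3)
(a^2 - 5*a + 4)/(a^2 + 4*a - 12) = (a^2 - 5*a + 4)/(a^2 + 4*a - 12)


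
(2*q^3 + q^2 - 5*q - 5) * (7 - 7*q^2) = -14*q^5 - 7*q^4 + 49*q^3 + 42*q^2 - 35*q - 35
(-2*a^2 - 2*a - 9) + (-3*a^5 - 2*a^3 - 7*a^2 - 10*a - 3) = -3*a^5 - 2*a^3 - 9*a^2 - 12*a - 12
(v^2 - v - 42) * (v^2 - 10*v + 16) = v^4 - 11*v^3 - 16*v^2 + 404*v - 672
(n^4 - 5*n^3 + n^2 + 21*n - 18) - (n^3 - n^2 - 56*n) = n^4 - 6*n^3 + 2*n^2 + 77*n - 18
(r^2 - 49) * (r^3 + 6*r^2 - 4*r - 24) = r^5 + 6*r^4 - 53*r^3 - 318*r^2 + 196*r + 1176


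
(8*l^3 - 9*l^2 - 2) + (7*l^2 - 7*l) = 8*l^3 - 2*l^2 - 7*l - 2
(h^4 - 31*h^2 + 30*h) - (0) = h^4 - 31*h^2 + 30*h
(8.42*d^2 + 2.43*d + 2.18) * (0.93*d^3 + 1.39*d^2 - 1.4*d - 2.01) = 7.8306*d^5 + 13.9637*d^4 - 6.3829*d^3 - 17.296*d^2 - 7.9363*d - 4.3818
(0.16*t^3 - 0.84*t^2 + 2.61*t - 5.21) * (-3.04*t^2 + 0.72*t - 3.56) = -0.4864*t^5 + 2.6688*t^4 - 9.1088*t^3 + 20.708*t^2 - 13.0428*t + 18.5476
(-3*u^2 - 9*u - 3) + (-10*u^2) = -13*u^2 - 9*u - 3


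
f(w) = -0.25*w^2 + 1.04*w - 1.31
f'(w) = 1.04 - 0.5*w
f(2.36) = -0.25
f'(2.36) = -0.14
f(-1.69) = -3.78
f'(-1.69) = 1.88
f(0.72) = -0.69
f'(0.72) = 0.68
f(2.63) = -0.30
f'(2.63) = -0.28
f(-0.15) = -1.47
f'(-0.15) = 1.12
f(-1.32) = -3.12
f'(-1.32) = 1.70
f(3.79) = -0.96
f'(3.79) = -0.86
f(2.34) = -0.25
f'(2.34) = -0.13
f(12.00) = -24.83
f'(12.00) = -4.96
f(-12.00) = -49.79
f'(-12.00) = 7.04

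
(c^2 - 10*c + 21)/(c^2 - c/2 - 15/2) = 2*(c - 7)/(2*c + 5)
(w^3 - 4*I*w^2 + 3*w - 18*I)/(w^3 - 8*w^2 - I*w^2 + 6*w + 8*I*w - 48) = (w - 3*I)/(w - 8)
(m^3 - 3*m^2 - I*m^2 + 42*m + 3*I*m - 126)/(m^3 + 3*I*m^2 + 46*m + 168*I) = (m - 3)/(m + 4*I)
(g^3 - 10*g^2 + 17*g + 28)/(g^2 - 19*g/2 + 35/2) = 2*(g^2 - 3*g - 4)/(2*g - 5)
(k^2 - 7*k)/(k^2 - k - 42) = k/(k + 6)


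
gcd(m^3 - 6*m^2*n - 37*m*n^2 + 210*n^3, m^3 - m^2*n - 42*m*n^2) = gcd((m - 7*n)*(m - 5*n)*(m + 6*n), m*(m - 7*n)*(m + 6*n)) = m^2 - m*n - 42*n^2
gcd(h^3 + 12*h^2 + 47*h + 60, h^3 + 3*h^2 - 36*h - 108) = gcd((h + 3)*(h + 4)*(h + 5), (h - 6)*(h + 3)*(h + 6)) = h + 3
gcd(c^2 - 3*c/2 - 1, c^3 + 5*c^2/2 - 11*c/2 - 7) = c - 2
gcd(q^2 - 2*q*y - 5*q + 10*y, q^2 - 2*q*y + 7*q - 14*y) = -q + 2*y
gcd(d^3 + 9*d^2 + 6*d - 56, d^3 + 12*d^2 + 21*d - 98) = d^2 + 5*d - 14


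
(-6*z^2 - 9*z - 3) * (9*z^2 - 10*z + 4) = -54*z^4 - 21*z^3 + 39*z^2 - 6*z - 12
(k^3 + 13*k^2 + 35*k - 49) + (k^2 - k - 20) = k^3 + 14*k^2 + 34*k - 69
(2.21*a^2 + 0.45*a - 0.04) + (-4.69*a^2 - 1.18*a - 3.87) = -2.48*a^2 - 0.73*a - 3.91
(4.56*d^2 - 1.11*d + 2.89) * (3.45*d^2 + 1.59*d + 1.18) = 15.732*d^4 + 3.4209*d^3 + 13.5864*d^2 + 3.2853*d + 3.4102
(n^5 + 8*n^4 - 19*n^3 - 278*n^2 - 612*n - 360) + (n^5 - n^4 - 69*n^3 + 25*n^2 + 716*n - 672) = 2*n^5 + 7*n^4 - 88*n^3 - 253*n^2 + 104*n - 1032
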